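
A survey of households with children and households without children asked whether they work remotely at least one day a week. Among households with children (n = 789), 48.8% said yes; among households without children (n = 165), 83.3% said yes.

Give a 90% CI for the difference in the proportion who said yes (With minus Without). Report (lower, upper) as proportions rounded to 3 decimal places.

(-0.401, -0.289)

SE₁ = √(p̂₁(1−p̂₁)/n₁) = √(0.4880·0.5120/789) = 0.01780; SE₂ = √(0.8330·0.1670/165) = 0.02904.
Independent samples: SE of the difference = √(SE₁² + SE₂²) = √(0.00031684 + 0.0008433216) = 0.03406.
z* for 90% confidence is 1.645, so the margin of error is 1.645 × 0.03406 = 0.05603.
Point estimate p̂₁ − p̂₂ = 0.4880 − 0.8330 = -0.3450.
-0.3450 ± 0.05603 → (-0.401, -0.289).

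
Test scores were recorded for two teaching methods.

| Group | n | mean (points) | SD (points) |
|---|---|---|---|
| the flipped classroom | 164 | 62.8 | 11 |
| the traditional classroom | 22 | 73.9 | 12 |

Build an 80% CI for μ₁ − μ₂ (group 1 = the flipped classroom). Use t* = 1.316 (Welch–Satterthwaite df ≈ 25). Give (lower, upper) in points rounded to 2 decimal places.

(-14.65, -7.55)

SE₁ = s₁/√n₁ = 11/√164 = 0.8590; SE₂ = 12/√22 = 2.5584.
Independent samples, unequal variances: SE_diff = √(SE₁² + SE₂²) = √(0.737881 + 6.54541056) = 2.6988.
t* = 1.316, so margin of error = 1.316 × 2.6988 = 3.5516.
Difference in means = 62.8 − 73.9 = -11.1000.
-11.1000 ± 3.5516 → (-14.65, -7.55).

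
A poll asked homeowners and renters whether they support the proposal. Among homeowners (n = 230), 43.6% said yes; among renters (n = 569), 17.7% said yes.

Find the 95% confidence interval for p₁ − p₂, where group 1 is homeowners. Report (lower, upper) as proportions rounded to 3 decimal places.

Each SE is √(p̂(1−p̂)/n): √(0.4360·0.5640/230) = 0.03270 and √(0.1770·0.8230/569) = 0.01600.
SE(p̂₁ − p̂₂) = √(SE₁² + SE₂²) = √(0.00106929 + 0.000256) = 0.03640, since the two samples are independent.
At 95% confidence z* = 1.960; margin = 1.960 × 0.03640 = 0.07134.
The difference is 0.4360 − 0.1770 = 0.2590, so the interval is 0.2590 ± 0.07134 = (0.188, 0.330).

(0.188, 0.330)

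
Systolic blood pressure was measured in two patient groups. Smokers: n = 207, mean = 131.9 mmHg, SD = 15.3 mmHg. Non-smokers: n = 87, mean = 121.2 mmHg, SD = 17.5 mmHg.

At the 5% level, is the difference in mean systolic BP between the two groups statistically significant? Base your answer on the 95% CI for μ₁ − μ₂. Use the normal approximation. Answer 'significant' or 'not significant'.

significant

SE₁ = s₁/√n₁ = 15.3/√207 = 1.0634; SE₂ = 17.5/√87 = 1.8762.
Independent samples, unequal variances: SE_diff = √(SE₁² + SE₂²) = √(1.13081956 + 3.52012644) = 2.1566.
z* = 1.960, so margin of error = 1.960 × 2.1566 = 4.2269.
Difference in means = 131.9 − 121.2 = 10.7000.
10.7000 ± 4.2269 → (6.4731, 14.9269).
The interval (6.4731, 14.9269) does not contain 0, so the difference is significant.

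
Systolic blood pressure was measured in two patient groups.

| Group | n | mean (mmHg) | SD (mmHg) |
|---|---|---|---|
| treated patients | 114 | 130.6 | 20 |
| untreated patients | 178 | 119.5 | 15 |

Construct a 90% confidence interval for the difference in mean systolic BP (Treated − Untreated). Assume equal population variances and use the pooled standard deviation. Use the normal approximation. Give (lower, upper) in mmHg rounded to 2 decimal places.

(7.72, 14.48)

s_p = √[((n₁−1)s₁² + (n₂−1)s₂²)/(n₁+n₂−2)] = √[(113·20² + 177·15²)/290] = 17.1228.
SE = 17.1228·√(1/114 + 1/178) = 2.0540.
With z* = 1.645, margin = 1.645 × 2.0540 = 3.3788.
x̄₁ − x̄₂ = 130.6 − 119.5 = 11.1000; interval 11.1000 ± 3.3788 = (7.72, 14.48).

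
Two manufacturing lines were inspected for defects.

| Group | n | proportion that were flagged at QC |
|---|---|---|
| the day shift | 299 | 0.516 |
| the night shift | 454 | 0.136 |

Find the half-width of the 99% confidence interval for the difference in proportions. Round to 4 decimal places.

SE₁ = √(p̂₁(1−p̂₁)/n₁) = √(0.5160·0.4840/299) = 0.02890; SE₂ = √(0.1360·0.8640/454) = 0.01609.
Independent samples: SE of the difference = √(SE₁² + SE₂²) = √(0.00083521 + 0.0002588881) = 0.03308.
z* for 99% confidence is 2.576, so the margin of error is 2.576 × 0.03308 = 0.08521.

0.0852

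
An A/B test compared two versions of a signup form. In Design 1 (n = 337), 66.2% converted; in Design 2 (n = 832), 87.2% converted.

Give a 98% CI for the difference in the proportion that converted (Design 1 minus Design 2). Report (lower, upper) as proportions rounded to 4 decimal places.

(-0.2757, -0.1443)

Each SE is √(p̂(1−p̂)/n): √(0.6620·0.3380/337) = 0.02577 and √(0.8720·0.1280/832) = 0.01158.
SE(p̂₁ − p̂₂) = √(SE₁² + SE₂²) = √(0.0006640929 + 0.0001340964) = 0.02825, since the two samples are independent.
At 98% confidence z* = 2.326; margin = 2.326 × 0.02825 = 0.06571.
The difference is 0.6620 − 0.8720 = -0.2100, so the interval is -0.2100 ± 0.06571 = (-0.2757, -0.1443).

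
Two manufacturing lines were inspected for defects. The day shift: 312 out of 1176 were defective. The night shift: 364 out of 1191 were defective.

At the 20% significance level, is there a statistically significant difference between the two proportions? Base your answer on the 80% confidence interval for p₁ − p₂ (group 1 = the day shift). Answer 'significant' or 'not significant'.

significant

p̂₁ = 312/1176 = 0.2653 and p̂₂ = 364/1191 = 0.3056.
SE₁ = √(p̂₁(1−p̂₁)/n₁) = √(0.2653·0.7347/1176) = 0.01287; SE₂ = √(0.3056·0.6944/1191) = 0.01335.
Independent samples: SE of the difference = √(SE₁² + SE₂²) = √(0.0001656369 + 0.0001782225) = 0.01854.
z* for 80% confidence is 1.282, so the margin of error is 1.282 × 0.01854 = 0.02377.
Point estimate p̂₁ − p̂₂ = 0.2653 − 0.3056 = -0.0403.
-0.0403 ± 0.02377 → (-0.06407, -0.01653).
The interval (-0.06407, -0.01653) does not contain 0, so the difference is significant.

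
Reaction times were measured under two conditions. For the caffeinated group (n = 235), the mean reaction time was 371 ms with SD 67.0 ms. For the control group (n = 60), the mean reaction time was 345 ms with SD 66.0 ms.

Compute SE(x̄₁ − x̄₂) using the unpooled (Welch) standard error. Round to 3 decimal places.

SE₁ = s₁/√n₁ = 67.0/√235 = 4.3706; SE₂ = 66.0/√60 = 8.5206.
Independent samples, unequal variances: SE_diff = √(SE₁² + SE₂²) = √(19.10214436 + 72.60062436) = 9.5762.

9.576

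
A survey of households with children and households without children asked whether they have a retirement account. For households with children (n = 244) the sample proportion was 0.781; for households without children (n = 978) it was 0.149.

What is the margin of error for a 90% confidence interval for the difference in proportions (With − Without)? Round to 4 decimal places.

0.0474

The two standard errors are √(0.7810×0.2190/244) = 0.02648 and √(0.1490×0.8510/978) = 0.01139.
Because the samples are independent, SE_diff = √(0.02648² + 0.01139²) = 0.02883.
Using z* = 1.645 for 90%, ME = 1.645 × 0.02883 = 0.04743.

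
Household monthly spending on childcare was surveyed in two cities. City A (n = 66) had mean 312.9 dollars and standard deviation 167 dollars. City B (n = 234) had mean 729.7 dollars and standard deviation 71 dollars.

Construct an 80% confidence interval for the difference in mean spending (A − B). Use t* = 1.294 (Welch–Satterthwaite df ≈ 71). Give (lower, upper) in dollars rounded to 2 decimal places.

Per-group SEs: s₁/√n₁ = 167/√66 = 20.5563, s₂/√n₂ = 71/√234 = 4.6414.
Unpooled SE of the difference: √(422.56146969 + 21.54259396) = 21.0738.
Margin of error = t* · SE = 1.294 × 21.0738 = 27.2695.
x̄₁ − x̄₂ = 312.9 − 729.7 = -416.8000.
CI: -416.8000 ± 27.2695 = (-444.07, -389.53).

(-444.07, -389.53)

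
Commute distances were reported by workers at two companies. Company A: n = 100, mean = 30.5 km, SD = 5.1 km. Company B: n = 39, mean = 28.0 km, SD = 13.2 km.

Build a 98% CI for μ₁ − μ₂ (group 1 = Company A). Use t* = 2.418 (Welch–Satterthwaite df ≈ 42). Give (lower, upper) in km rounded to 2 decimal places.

(-2.76, 7.76)

Per-group SEs: s₁/√n₁ = 5.1/√100 = 0.5100, s₂/√n₂ = 13.2/√39 = 2.1137.
Unpooled SE of the difference: √(0.2601 + 4.46772769) = 2.1744.
Margin of error = t* · SE = 2.418 × 2.1744 = 5.2577.
x̄₁ − x̄₂ = 30.5 − 28.0 = 2.5000.
CI: 2.5000 ± 5.2577 = (-2.76, 7.76).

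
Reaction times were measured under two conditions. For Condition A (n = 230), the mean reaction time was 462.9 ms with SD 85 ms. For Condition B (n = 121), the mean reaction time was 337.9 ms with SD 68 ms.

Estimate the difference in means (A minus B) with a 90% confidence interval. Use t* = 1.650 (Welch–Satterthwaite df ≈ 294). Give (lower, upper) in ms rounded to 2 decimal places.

Per-group SEs: s₁/√n₁ = 85/√230 = 5.6047, s₂/√n₂ = 68/√121 = 6.1818.
Unpooled SE of the difference: √(31.41266209 + 38.21465124) = 8.3443.
Margin of error = t* · SE = 1.650 × 8.3443 = 13.7681.
x̄₁ − x̄₂ = 462.9 − 337.9 = 125.0000.
CI: 125.0000 ± 13.7681 = (111.23, 138.77).

(111.23, 138.77)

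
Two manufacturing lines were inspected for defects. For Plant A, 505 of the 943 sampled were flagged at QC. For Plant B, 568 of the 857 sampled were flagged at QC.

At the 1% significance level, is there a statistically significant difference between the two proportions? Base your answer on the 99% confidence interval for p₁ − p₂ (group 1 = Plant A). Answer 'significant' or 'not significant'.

significant

First, p̂₁ = 505/943 = 0.5355; p̂₂ = 568/857 = 0.6628.
The two standard errors are √(0.5355×0.4645/943) = 0.01624 and √(0.6628×0.3372/857) = 0.01615.
Because the samples are independent, SE_diff = √(0.01624² + 0.01615²) = 0.02290.
Using z* = 2.576 for 99%, ME = 2.576 × 0.02290 = 0.05899.
p̂₁ − p̂₂ = -0.1273; interval -0.1273 ± 0.05899 gives (-0.18629, -0.06831).
The interval (-0.18629, -0.06831) does not contain 0, so the difference is significant.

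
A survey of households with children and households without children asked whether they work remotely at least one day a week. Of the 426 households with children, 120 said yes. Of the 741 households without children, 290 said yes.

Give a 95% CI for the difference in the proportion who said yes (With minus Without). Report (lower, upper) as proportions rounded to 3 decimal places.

(-0.165, -0.054)

First, p̂₁ = 120/426 = 0.2817; p̂₂ = 290/741 = 0.3914.
The two standard errors are √(0.2817×0.7183/426) = 0.02179 and √(0.3914×0.6086/741) = 0.01793.
Because the samples are independent, SE_diff = √(0.02179² + 0.01793²) = 0.02822.
Using z* = 1.960 for 95%, ME = 1.960 × 0.02822 = 0.05531.
p̂₁ − p̂₂ = -0.1097; interval -0.1097 ± 0.05531 gives (-0.165, -0.054).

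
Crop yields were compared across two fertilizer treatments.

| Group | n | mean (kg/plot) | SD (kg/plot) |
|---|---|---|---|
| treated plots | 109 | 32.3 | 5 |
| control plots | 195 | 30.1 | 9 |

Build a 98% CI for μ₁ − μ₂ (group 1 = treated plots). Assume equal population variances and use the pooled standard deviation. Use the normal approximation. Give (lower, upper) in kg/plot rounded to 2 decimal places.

Pooled variance s_p² = [108·5² + 194·9²] / (109+195−2) = 60.9735, so s_p = 7.8086.
SE_diff = s_p·√(1/n₁ + 1/n₂) = 7.8086·√(1/109 + 1/195) = 0.9339.
z* = 2.326; margin = 2.326 × 0.9339 = 2.1723.
Difference = 32.3 − 30.1 = 2.2000.
2.2000 ± 2.1723 → (0.03, 4.37).

(0.03, 4.37)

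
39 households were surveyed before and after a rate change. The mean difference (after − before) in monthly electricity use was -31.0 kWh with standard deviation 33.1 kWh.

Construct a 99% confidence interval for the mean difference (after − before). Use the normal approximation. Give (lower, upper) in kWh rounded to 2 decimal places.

(-44.65, -17.35)

This is a matched-pairs design, so SE = s_d/√n = 33.1/√39 = 5.3002.
Margin = 2.576 × 5.3002 = 13.6533; the interval is -31.0 ± 13.6533 = (-44.65, -17.35).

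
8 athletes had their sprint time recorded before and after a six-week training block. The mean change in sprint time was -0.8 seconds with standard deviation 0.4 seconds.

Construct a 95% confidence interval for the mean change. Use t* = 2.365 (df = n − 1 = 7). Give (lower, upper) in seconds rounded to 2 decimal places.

This is a matched-pairs design, so SE = s_d/√n = 0.4/√8 = 0.1414.
Margin = 2.365 × 0.1414 = 0.3344; the interval is -0.8 ± 0.3344 = (-1.13, -0.47).

(-1.13, -0.47)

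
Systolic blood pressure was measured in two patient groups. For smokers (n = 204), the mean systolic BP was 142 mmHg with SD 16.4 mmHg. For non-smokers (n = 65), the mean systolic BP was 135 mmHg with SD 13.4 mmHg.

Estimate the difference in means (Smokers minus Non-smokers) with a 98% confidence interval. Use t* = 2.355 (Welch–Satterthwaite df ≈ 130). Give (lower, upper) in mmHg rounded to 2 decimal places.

Per-group SEs: s₁/√n₁ = 16.4/√204 = 1.1482, s₂/√n₂ = 13.4/√65 = 1.6621.
Unpooled SE of the difference: √(1.31836324 + 2.76257641) = 2.0201.
Margin of error = t* · SE = 2.355 × 2.0201 = 4.7573.
x̄₁ − x̄₂ = 142 − 135 = 7.0000.
CI: 7.0000 ± 4.7573 = (2.24, 11.76).

(2.24, 11.76)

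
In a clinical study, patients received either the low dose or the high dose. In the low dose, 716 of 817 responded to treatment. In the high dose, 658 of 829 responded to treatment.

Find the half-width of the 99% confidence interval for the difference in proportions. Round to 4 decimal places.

First, p̂₁ = 716/817 = 0.8764; p̂₂ = 658/829 = 0.7937.
The two standard errors are √(0.8764×0.1236/817) = 0.01151 and √(0.7937×0.2063/829) = 0.01405.
Because the samples are independent, SE_diff = √(0.01151² + 0.01405²) = 0.01816.
Using z* = 2.576 for 99%, ME = 2.576 × 0.01816 = 0.04678.

0.0468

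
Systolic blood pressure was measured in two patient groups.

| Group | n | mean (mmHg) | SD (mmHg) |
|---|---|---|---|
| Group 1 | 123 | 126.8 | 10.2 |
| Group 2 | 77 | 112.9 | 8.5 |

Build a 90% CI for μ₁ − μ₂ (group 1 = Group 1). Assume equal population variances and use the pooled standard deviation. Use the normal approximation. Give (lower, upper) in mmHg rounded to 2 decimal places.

(11.61, 16.19)

s_p = √[((n₁−1)s₁² + (n₂−1)s₂²)/(n₁+n₂−2)] = √[(122·10.2² + 76·8.5²)/198] = 9.5832.
SE = 9.5832·√(1/123 + 1/77) = 1.3926.
With z* = 1.645, margin = 1.645 × 1.3926 = 2.2908.
x̄₁ − x̄₂ = 126.8 − 112.9 = 13.9000; interval 13.9000 ± 2.2908 = (11.61, 16.19).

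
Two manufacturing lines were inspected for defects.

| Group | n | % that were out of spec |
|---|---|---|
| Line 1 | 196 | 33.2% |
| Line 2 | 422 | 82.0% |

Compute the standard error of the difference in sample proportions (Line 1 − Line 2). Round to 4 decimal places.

The two standard errors are √(0.3320×0.6680/196) = 0.03364 and √(0.8200×0.1800/422) = 0.01870.
Because the samples are independent, SE_diff = √(0.03364² + 0.01870²) = 0.03849.

0.0385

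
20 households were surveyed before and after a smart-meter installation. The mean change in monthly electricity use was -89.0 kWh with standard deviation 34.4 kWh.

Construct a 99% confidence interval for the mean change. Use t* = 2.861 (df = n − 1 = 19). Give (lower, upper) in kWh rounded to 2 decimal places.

Paired design: SE = s_d/√n = 34.4/√20 = 7.6921.
t* = 2.861; margin of error = 2.861 × 7.6921 = 22.0071.
-89.0 ± 22.0071 → (-111.01, -66.99).

(-111.01, -66.99)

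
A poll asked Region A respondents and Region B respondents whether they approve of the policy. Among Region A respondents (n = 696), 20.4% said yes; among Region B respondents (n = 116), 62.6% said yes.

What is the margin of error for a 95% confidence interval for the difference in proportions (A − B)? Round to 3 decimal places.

0.093

The two standard errors are √(0.2040×0.7960/696) = 0.01527 and √(0.6260×0.3740/116) = 0.04493.
Because the samples are independent, SE_diff = √(0.01527² + 0.04493²) = 0.04745.
Using z* = 1.960 for 95%, ME = 1.960 × 0.04745 = 0.09300.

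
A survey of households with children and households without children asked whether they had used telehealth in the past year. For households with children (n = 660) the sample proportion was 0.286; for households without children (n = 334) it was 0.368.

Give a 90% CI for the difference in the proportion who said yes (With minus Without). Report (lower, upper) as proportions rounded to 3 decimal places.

Each SE is √(p̂(1−p̂)/n): √(0.2860·0.7140/660) = 0.01759 and √(0.3680·0.6320/334) = 0.02639.
SE(p̂₁ − p̂₂) = √(SE₁² + SE₂²) = √(0.0003094081 + 0.0006964321) = 0.03171, since the two samples are independent.
At 90% confidence z* = 1.645; margin = 1.645 × 0.03171 = 0.05216.
The difference is 0.2860 − 0.3680 = -0.0820, so the interval is -0.0820 ± 0.05216 = (-0.134, -0.030).

(-0.134, -0.030)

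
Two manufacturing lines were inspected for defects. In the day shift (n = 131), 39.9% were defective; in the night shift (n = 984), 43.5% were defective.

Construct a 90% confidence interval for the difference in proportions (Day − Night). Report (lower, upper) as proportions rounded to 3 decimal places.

SE₁ = √(p̂₁(1−p̂₁)/n₁) = √(0.3990·0.6010/131) = 0.04278; SE₂ = √(0.4350·0.5650/984) = 0.01580.
Independent samples: SE of the difference = √(SE₁² + SE₂²) = √(0.0018301284 + 0.00024964) = 0.04560.
z* for 90% confidence is 1.645, so the margin of error is 1.645 × 0.04560 = 0.07501.
Point estimate p̂₁ − p̂₂ = 0.3990 − 0.4350 = -0.0360.
-0.0360 ± 0.07501 → (-0.111, 0.039).

(-0.111, 0.039)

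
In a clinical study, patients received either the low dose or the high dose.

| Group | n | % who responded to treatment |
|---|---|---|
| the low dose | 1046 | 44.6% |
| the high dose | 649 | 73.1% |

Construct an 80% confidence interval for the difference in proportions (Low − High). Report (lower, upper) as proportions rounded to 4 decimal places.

The two standard errors are √(0.4460×0.5540/1046) = 0.01537 and √(0.7310×0.2690/649) = 0.01741.
Because the samples are independent, SE_diff = √(0.01537² + 0.01741²) = 0.02322.
Using z* = 1.282 for 80%, ME = 1.282 × 0.02322 = 0.02977.
p̂₁ − p̂₂ = -0.2850; interval -0.2850 ± 0.02977 gives (-0.3148, -0.2552).

(-0.3148, -0.2552)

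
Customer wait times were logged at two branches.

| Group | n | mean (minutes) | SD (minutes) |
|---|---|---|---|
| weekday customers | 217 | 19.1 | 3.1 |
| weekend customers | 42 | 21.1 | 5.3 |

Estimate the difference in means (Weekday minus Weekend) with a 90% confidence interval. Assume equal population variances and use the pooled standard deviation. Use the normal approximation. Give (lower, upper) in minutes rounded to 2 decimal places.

s_p = √[((n₁−1)s₁² + (n₂−1)s₂²)/(n₁+n₂−2)] = √[(216·3.1² + 41·5.3²)/257] = 3.5438.
SE = 3.5438·√(1/217 + 1/42) = 0.5974.
With z* = 1.645, margin = 1.645 × 0.5974 = 0.9827.
x̄₁ − x̄₂ = 19.1 − 21.1 = -2.0000; interval -2.0000 ± 0.9827 = (-2.98, -1.02).

(-2.98, -1.02)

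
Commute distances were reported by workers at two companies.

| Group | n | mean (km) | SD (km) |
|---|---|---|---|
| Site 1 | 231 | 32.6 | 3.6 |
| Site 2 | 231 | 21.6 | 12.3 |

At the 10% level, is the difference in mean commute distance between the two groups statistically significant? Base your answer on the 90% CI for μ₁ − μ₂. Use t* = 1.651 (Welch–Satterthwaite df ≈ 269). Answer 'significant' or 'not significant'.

significant

Per-group SEs: s₁/√n₁ = 3.6/√231 = 0.2369, s₂/√n₂ = 12.3/√231 = 0.8093.
Unpooled SE of the difference: √(0.05612161 + 0.65496649) = 0.8433.
Margin of error = t* · SE = 1.651 × 0.8433 = 1.3923.
x̄₁ − x̄₂ = 32.6 − 21.6 = 11.0000.
CI: 11.0000 ± 1.3923 = (9.6077, 12.3923).
The interval (9.6077, 12.3923) does not contain 0, so the difference is significant.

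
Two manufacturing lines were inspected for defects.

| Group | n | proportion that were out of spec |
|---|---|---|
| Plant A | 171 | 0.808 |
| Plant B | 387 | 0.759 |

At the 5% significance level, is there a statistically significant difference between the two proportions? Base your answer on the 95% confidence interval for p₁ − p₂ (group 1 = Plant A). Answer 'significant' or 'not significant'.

The two standard errors are √(0.8080×0.1920/171) = 0.03012 and √(0.7590×0.2410/387) = 0.02174.
Because the samples are independent, SE_diff = √(0.03012² + 0.02174²) = 0.03715.
Using z* = 1.960 for 95%, ME = 1.960 × 0.03715 = 0.07281.
p̂₁ − p̂₂ = 0.0490; interval 0.0490 ± 0.07281 gives (-0.02381, 0.12181).
The interval (-0.02381, 0.12181) contains 0, so the difference is not significant.

not significant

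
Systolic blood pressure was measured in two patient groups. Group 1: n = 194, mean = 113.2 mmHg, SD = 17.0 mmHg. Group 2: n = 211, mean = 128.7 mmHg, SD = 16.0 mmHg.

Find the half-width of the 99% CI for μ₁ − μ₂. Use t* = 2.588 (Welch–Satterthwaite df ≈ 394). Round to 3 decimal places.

4.255

SE₁ = s₁/√n₁ = 17.0/√194 = 1.2205; SE₂ = 16.0/√211 = 1.1015.
Independent samples, unequal variances: SE_diff = √(SE₁² + SE₂²) = √(1.48962025 + 1.21330225) = 1.6441.
t* = 2.588, so margin of error = 2.588 × 1.6441 = 4.2549.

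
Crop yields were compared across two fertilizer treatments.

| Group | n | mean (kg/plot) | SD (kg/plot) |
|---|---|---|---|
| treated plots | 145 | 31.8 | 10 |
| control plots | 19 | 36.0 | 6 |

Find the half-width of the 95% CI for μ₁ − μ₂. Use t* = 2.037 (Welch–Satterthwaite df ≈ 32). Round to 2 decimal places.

SE₁ = s₁/√n₁ = 10/√145 = 0.8305; SE₂ = 6/√19 = 1.3765.
Independent samples, unequal variances: SE_diff = √(SE₁² + SE₂²) = √(0.68973025 + 1.89475225) = 1.6076.
t* = 2.037, so margin of error = 2.037 × 1.6076 = 3.2747.

3.27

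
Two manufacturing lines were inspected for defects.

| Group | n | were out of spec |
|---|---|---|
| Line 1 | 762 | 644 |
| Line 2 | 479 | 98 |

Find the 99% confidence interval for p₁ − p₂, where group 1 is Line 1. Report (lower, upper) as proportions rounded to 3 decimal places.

Sample proportions: 644/762 = 0.8451, 98/479 = 0.2046.
Each SE is √(p̂(1−p̂)/n): √(0.8451·0.1549/762) = 0.01311 and √(0.2046·0.7954/479) = 0.01843.
SE(p̂₁ − p̂₂) = √(SE₁² + SE₂²) = √(0.0001718721 + 0.0003396649) = 0.02262, since the two samples are independent.
At 99% confidence z* = 2.576; margin = 2.576 × 0.02262 = 0.05827.
The difference is 0.8451 − 0.2046 = 0.6405, so the interval is 0.6405 ± 0.05827 = (0.582, 0.699).

(0.582, 0.699)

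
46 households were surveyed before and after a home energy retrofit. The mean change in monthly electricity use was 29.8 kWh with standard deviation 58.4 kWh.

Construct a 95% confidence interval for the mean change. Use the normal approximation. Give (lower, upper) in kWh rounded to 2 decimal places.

(12.92, 46.68)

Paired design: SE = s_d/√n = 58.4/√46 = 8.6106.
z* = 1.960; margin of error = 1.960 × 8.6106 = 16.8768.
29.8 ± 16.8768 → (12.92, 46.68).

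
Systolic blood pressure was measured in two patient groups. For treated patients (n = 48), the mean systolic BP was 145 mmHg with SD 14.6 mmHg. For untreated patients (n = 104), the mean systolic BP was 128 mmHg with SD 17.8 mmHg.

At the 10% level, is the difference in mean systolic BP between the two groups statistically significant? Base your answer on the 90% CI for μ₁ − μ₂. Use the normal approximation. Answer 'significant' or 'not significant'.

SE₁ = s₁/√n₁ = 14.6/√48 = 2.1073; SE₂ = 17.8/√104 = 1.7454.
Independent samples, unequal variances: SE_diff = √(SE₁² + SE₂²) = √(4.44071329 + 3.04642116) = 2.7363.
z* = 1.645, so margin of error = 1.645 × 2.7363 = 4.5012.
Difference in means = 145 − 128 = 17.0000.
17.0000 ± 4.5012 → (12.4988, 21.5012).
The interval (12.4988, 21.5012) does not contain 0, so the difference is significant.

significant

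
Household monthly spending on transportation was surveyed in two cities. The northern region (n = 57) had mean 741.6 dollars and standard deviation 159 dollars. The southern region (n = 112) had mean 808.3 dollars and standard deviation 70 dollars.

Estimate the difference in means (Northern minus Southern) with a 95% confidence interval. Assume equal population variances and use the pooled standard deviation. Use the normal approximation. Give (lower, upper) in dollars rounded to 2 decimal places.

(-101.24, -32.16)

s_p = √[((n₁−1)s₁² + (n₂−1)s₂²)/(n₁+n₂−2)] = √[(56·159² + 111·70²)/167] = 108.3252.
SE = 108.3252·√(1/57 + 1/112) = 17.6249.
With z* = 1.960, margin = 1.960 × 17.6249 = 34.5448.
x̄₁ − x̄₂ = 741.6 − 808.3 = -66.7000; interval -66.7000 ± 34.5448 = (-101.24, -32.16).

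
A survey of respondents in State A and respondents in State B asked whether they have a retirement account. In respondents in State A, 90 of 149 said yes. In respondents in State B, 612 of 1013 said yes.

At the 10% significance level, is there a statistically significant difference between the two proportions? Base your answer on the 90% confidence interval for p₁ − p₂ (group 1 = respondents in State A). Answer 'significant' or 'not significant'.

not significant

Sample proportions: 90/149 = 0.6040, 612/1013 = 0.6041.
Each SE is √(p̂(1−p̂)/n): √(0.6040·0.3960/149) = 0.04007 and √(0.6041·0.3959/1013) = 0.01537.
SE(p̂₁ − p̂₂) = √(SE₁² + SE₂²) = √(0.0016056049 + 0.0002362369) = 0.04292, since the two samples are independent.
At 90% confidence z* = 1.645; margin = 1.645 × 0.04292 = 0.07060.
The difference is 0.6040 − 0.6041 = -0.0001, so the interval is -0.0001 ± 0.07060 = (-0.07070, 0.07050).
The interval (-0.07070, 0.07050) contains 0, so the difference is not significant.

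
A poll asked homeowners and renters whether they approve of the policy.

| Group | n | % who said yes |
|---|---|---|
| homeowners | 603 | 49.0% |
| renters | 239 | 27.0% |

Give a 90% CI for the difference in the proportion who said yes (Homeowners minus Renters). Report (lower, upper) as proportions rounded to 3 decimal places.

The two standard errors are √(0.4900×0.5100/603) = 0.02036 and √(0.2700×0.7300/239) = 0.02872.
Because the samples are independent, SE_diff = √(0.02036² + 0.02872²) = 0.03520.
Using z* = 1.645 for 90%, ME = 1.645 × 0.03520 = 0.05790.
p̂₁ − p̂₂ = 0.2200; interval 0.2200 ± 0.05790 gives (0.162, 0.278).

(0.162, 0.278)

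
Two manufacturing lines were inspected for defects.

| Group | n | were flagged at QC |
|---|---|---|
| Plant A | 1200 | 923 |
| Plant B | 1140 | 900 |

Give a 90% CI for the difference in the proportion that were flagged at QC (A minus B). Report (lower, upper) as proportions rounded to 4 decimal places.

p̂₁ = 923/1200 = 0.7692 and p̂₂ = 900/1140 = 0.7895.
SE₁ = √(p̂₁(1−p̂₁)/n₁) = √(0.7692·0.2308/1200) = 0.01216; SE₂ = √(0.7895·0.2105/1140) = 0.01207.
Independent samples: SE of the difference = √(SE₁² + SE₂²) = √(0.0001478656 + 0.0001456849) = 0.01713.
z* for 90% confidence is 1.645, so the margin of error is 1.645 × 0.01713 = 0.02818.
Point estimate p̂₁ − p̂₂ = 0.7692 − 0.7895 = -0.0203.
-0.0203 ± 0.02818 → (-0.0485, 0.0079).

(-0.0485, 0.0079)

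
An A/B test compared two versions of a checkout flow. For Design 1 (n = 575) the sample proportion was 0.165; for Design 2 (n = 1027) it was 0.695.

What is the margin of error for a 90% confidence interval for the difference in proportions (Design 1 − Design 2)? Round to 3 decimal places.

Each SE is √(p̂(1−p̂)/n): √(0.1650·0.8350/575) = 0.01548 and √(0.6950·0.3050/1027) = 0.01437.
SE(p̂₁ − p̂₂) = √(SE₁² + SE₂²) = √(0.0002396304 + 0.0002064969) = 0.02112, since the two samples are independent.
At 90% confidence z* = 1.645; margin = 1.645 × 0.02112 = 0.03474.

0.035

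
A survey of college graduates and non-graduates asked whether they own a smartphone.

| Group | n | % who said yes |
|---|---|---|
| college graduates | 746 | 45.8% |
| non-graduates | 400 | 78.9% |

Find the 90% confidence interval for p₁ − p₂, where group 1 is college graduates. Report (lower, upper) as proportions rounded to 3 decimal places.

(-0.376, -0.286)

SE₁ = √(p̂₁(1−p̂₁)/n₁) = √(0.4580·0.5420/746) = 0.01824; SE₂ = √(0.7890·0.2110/400) = 0.02040.
Independent samples: SE of the difference = √(SE₁² + SE₂²) = √(0.0003326976 + 0.00041616) = 0.02737.
z* for 90% confidence is 1.645, so the margin of error is 1.645 × 0.02737 = 0.04502.
Point estimate p̂₁ − p̂₂ = 0.4580 − 0.7890 = -0.3310.
-0.3310 ± 0.04502 → (-0.376, -0.286).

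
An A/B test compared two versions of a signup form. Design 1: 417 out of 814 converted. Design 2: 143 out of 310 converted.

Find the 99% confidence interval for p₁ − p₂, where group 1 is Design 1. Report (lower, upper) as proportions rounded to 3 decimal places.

First, p̂₁ = 417/814 = 0.5123; p̂₂ = 143/310 = 0.4613.
The two standard errors are √(0.5123×0.4877/814) = 0.01752 and √(0.4613×0.5387/310) = 0.02831.
Because the samples are independent, SE_diff = √(0.01752² + 0.02831²) = 0.03329.
Using z* = 2.576 for 99%, ME = 2.576 × 0.03329 = 0.08576.
p̂₁ − p̂₂ = 0.0510; interval 0.0510 ± 0.08576 gives (-0.035, 0.137).

(-0.035, 0.137)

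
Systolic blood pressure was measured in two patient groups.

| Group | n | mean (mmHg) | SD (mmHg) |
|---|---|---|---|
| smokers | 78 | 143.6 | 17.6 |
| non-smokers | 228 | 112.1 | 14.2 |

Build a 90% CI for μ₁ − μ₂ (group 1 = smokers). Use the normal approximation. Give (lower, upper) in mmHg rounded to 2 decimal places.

Per-group SEs: s₁/√n₁ = 17.6/√78 = 1.9928, s₂/√n₂ = 14.2/√228 = 0.9404.
Unpooled SE of the difference: √(3.97125184 + 0.88435216) = 2.2035.
Margin of error = z* · SE = 1.645 × 2.2035 = 3.6248.
x̄₁ − x̄₂ = 143.6 − 112.1 = 31.5000.
CI: 31.5000 ± 3.6248 = (27.88, 35.12).

(27.88, 35.12)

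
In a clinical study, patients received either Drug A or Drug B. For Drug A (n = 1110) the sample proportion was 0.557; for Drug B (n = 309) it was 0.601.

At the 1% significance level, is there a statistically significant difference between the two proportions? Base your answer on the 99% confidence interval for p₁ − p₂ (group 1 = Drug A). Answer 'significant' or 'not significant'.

The two standard errors are √(0.5570×0.4430/1110) = 0.01491 and √(0.6010×0.3990/309) = 0.02786.
Because the samples are independent, SE_diff = √(0.01491² + 0.02786²) = 0.03160.
Using z* = 2.576 for 99%, ME = 2.576 × 0.03160 = 0.08140.
p̂₁ − p̂₂ = -0.0440; interval -0.0440 ± 0.08140 gives (-0.12540, 0.03740).
The interval (-0.12540, 0.03740) contains 0, so the difference is not significant.

not significant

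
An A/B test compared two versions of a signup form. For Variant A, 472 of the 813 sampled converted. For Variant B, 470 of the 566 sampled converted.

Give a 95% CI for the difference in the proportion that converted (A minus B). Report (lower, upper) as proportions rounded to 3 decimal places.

(-0.296, -0.204)

First, p̂₁ = 472/813 = 0.5806; p̂₂ = 470/566 = 0.8304.
The two standard errors are √(0.5806×0.4194/813) = 0.01731 and √(0.8304×0.1696/566) = 0.01577.
Because the samples are independent, SE_diff = √(0.01731² + 0.01577²) = 0.02342.
Using z* = 1.960 for 95%, ME = 1.960 × 0.02342 = 0.04590.
p̂₁ − p̂₂ = -0.2498; interval -0.2498 ± 0.04590 gives (-0.296, -0.204).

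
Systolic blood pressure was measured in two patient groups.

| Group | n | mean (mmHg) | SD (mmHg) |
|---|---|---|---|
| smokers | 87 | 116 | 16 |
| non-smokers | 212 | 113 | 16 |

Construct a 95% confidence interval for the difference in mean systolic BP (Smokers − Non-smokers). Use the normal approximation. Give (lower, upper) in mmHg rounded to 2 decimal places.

Standard errors of each mean: 16/√87 = 1.7154 and 16/√212 = 1.0989.
SE(x̄₁ − x̄₂) = √(1.7154² + 1.0989²) = 2.0372 for independent samples with unequal variances.
With z* = 1.960, the margin is 1.960 × 2.0372 = 3.9929.
x̄₁ − x̄₂ = 116 − 113 = 3.0000; the interval is 3.0000 ± 3.9929 = (-0.99, 6.99).

(-0.99, 6.99)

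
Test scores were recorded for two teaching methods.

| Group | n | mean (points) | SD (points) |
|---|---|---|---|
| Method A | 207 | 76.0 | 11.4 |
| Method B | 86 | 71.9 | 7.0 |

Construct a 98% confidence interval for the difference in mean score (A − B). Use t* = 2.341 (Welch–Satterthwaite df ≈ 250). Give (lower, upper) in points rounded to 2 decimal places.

(1.54, 6.66)

SE₁ = s₁/√n₁ = 11.4/√207 = 0.7924; SE₂ = 7.0/√86 = 0.7548.
Independent samples, unequal variances: SE_diff = √(SE₁² + SE₂²) = √(0.62789776 + 0.56972304) = 1.0944.
t* = 2.341, so margin of error = 2.341 × 1.0944 = 2.5620.
Difference in means = 76.0 − 71.9 = 4.1000.
4.1000 ± 2.5620 → (1.54, 6.66).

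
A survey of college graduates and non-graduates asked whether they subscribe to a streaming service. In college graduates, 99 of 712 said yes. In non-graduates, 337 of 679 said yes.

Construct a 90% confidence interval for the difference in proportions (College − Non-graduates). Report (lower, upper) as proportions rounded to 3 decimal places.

(-0.395, -0.319)

p̂₁ = 99/712 = 0.1390 and p̂₂ = 337/679 = 0.4963.
SE₁ = √(p̂₁(1−p̂₁)/n₁) = √(0.1390·0.8610/712) = 0.01296; SE₂ = √(0.4963·0.5037/679) = 0.01919.
Independent samples: SE of the difference = √(SE₁² + SE₂²) = √(0.0001679616 + 0.0003682561) = 0.02316.
z* for 90% confidence is 1.645, so the margin of error is 1.645 × 0.02316 = 0.03810.
Point estimate p̂₁ − p̂₂ = 0.1390 − 0.4963 = -0.3573.
-0.3573 ± 0.03810 → (-0.395, -0.319).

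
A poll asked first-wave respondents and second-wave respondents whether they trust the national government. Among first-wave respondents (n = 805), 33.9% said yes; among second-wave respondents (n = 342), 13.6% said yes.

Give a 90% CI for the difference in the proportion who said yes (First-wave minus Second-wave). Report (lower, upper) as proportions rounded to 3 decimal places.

Each SE is √(p̂(1−p̂)/n): √(0.3390·0.6610/805) = 0.01668 and √(0.1360·0.8640/342) = 0.01854.
SE(p̂₁ − p̂₂) = √(SE₁² + SE₂²) = √(0.0002782224 + 0.0003437316) = 0.02494, since the two samples are independent.
At 90% confidence z* = 1.645; margin = 1.645 × 0.02494 = 0.04103.
The difference is 0.3390 − 0.1360 = 0.2030, so the interval is 0.2030 ± 0.04103 = (0.162, 0.244).

(0.162, 0.244)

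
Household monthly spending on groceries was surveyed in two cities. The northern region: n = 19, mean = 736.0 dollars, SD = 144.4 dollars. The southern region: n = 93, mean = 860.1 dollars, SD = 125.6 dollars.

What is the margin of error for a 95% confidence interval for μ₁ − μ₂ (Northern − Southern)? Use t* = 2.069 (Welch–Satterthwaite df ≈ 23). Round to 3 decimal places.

73.648

Per-group SEs: s₁/√n₁ = 144.4/√19 = 33.1276, s₂/√n₂ = 125.6/√93 = 13.0241.
Unpooled SE of the difference: √(1097.43788176 + 169.62718081) = 35.5959.
Margin of error = t* · SE = 2.069 × 35.5959 = 73.6479.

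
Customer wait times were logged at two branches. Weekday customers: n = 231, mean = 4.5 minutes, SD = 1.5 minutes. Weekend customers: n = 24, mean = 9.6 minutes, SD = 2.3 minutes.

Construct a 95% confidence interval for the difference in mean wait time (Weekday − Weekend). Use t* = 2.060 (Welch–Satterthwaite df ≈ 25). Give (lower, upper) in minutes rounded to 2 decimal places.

(-6.09, -4.11)

SE₁ = s₁/√n₁ = 1.5/√231 = 0.0987; SE₂ = 2.3/√24 = 0.4695.
Independent samples, unequal variances: SE_diff = √(SE₁² + SE₂²) = √(0.00974169 + 0.22043025) = 0.4798.
t* = 2.060, so margin of error = 2.060 × 0.4798 = 0.9884.
Difference in means = 4.5 − 9.6 = -5.1000.
-5.1000 ± 0.9884 → (-6.09, -4.11).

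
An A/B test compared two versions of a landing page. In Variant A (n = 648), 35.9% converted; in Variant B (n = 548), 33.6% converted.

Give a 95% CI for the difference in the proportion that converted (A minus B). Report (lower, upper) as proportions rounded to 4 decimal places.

(-0.0311, 0.0771)

The two standard errors are √(0.3590×0.6410/648) = 0.01884 and √(0.3360×0.6640/548) = 0.02018.
Because the samples are independent, SE_diff = √(0.01884² + 0.02018²) = 0.02761.
Using z* = 1.960 for 95%, ME = 1.960 × 0.02761 = 0.05412.
p̂₁ − p̂₂ = 0.0230; interval 0.0230 ± 0.05412 gives (-0.0311, 0.0771).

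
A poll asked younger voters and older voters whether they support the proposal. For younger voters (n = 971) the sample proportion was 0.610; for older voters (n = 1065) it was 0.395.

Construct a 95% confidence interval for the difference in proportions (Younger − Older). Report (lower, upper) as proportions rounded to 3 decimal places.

(0.173, 0.257)

The two standard errors are √(0.6100×0.3900/971) = 0.01565 and √(0.3950×0.6050/1065) = 0.01498.
Because the samples are independent, SE_diff = √(0.01565² + 0.01498²) = 0.02166.
Using z* = 1.960 for 95%, ME = 1.960 × 0.02166 = 0.04245.
p̂₁ − p̂₂ = 0.2150; interval 0.2150 ± 0.04245 gives (0.173, 0.257).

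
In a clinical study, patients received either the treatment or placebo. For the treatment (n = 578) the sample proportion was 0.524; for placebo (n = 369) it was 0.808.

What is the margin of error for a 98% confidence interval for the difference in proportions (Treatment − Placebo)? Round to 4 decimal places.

The two standard errors are √(0.5240×0.4760/578) = 0.02077 and √(0.8080×0.1920/369) = 0.02050.
Because the samples are independent, SE_diff = √(0.02077² + 0.02050²) = 0.02918.
Using z* = 2.326 for 98%, ME = 2.326 × 0.02918 = 0.06787.

0.0679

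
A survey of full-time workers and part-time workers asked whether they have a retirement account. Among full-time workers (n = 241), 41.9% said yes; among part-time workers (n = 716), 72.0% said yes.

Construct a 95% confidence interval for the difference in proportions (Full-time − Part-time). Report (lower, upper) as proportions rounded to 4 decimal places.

The two standard errors are √(0.4190×0.5810/241) = 0.03178 and √(0.7200×0.2800/716) = 0.01678.
Because the samples are independent, SE_diff = √(0.03178² + 0.01678²) = 0.03594.
Using z* = 1.960 for 95%, ME = 1.960 × 0.03594 = 0.07044.
p̂₁ − p̂₂ = -0.3010; interval -0.3010 ± 0.07044 gives (-0.3714, -0.2306).

(-0.3714, -0.2306)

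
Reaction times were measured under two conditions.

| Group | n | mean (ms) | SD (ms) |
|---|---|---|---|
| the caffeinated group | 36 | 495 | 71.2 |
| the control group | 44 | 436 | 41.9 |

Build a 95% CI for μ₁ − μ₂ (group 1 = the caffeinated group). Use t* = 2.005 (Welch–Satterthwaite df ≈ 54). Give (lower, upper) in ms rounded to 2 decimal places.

(32.05, 85.95)

Per-group SEs: s₁/√n₁ = 71.2/√36 = 11.8667, s₂/√n₂ = 41.9/√44 = 6.3167.
Unpooled SE of the difference: √(140.81856889 + 39.90069889) = 13.4432.
Margin of error = t* · SE = 2.005 × 13.4432 = 26.9536.
x̄₁ − x̄₂ = 495 − 436 = 59.0000.
CI: 59.0000 ± 26.9536 = (32.05, 85.95).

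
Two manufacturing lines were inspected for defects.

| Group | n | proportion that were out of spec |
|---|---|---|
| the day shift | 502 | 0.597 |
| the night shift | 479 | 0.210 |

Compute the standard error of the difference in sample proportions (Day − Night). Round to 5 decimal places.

Each SE is √(p̂(1−p̂)/n): √(0.5970·0.4030/502) = 0.02189 and √(0.2100·0.7900/479) = 0.01861.
SE(p̂₁ − p̂₂) = √(SE₁² + SE₂²) = √(0.0004791721 + 0.0003463321) = 0.02873, since the two samples are independent.

0.02873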